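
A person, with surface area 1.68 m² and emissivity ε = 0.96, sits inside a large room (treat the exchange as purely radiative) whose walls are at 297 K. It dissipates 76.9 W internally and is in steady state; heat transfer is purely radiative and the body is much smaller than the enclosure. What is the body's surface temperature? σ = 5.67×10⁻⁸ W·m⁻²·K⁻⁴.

For a small grey body in a large enclosure, net radiated power = εσA(T⁴ − T_w⁴).
Steady state: P = εσA(T⁴ − T_w⁴) with A = 1.68 m².
T⁴ = P/(εσA) + T_w⁴ = 76.9/(0.96·5.67×10⁻⁸·1.680) + (297)⁴
    = 8.409×10⁸ + 7.781×10⁹ = 8.622×10⁹ K⁴.

T ≈ 305 K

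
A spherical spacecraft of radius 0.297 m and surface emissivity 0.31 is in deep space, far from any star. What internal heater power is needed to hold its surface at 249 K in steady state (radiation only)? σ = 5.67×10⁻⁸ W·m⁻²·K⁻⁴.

P = εσ·4πr²·T⁴.
4πr² = 1.108 m²; T⁴ = 3.844×10⁹ K⁴.
P = 0.31·5.67×10⁻⁸·1.108·3.844×10⁹.

P ≈ 74.9 W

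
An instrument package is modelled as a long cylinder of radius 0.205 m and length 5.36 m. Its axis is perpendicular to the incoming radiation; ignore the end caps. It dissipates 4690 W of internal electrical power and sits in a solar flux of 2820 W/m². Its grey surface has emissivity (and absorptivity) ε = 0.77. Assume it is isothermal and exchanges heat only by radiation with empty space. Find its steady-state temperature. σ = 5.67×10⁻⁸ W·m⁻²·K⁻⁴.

At steady state, absorbed solar power + internal power = radiated power.
Absorbed: α·S·A_cross = 0.77·2820·2.198 = 4772 W (cross-section 2rL).
Total input = 4772 + 4690 = 9462 W.
Radiated: εσ·A_surf·T⁴ with A_surf = 2πrL = 6.904 m².
T⁴ = 9462/(0.77·5.67×10⁻⁸·6.904) = 3.139×10¹⁰ K⁴.

T ≈ 421 K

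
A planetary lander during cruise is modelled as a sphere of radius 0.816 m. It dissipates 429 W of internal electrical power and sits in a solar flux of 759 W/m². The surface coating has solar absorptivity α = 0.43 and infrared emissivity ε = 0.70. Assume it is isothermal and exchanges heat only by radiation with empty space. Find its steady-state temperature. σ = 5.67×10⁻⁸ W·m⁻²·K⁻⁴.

At steady state, absorbed solar power + internal power = radiated power.
Absorbed: α·S·A_cross = 0.43·759·2.092 = 682.7 W (cross-section πr²).
Total input = 682.7 + 429 = 1112 W.
Radiated: εσ·A_surf·T⁴ with A_surf = 4πr² = 8.367 m².
T⁴ = 1112/(0.70·5.67×10⁻⁸·8.367) = 3.348×10⁹ K⁴.

T ≈ 241 K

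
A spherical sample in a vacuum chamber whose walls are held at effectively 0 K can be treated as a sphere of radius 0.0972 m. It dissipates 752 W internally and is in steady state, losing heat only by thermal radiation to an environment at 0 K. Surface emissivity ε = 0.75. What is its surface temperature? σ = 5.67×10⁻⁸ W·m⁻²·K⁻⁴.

Steady state: internal power = radiated power, P = εσA T⁴.
Radiating area A = 4πr² = 0.1187 m².
T⁴ = P/(εσA) = 752/(0.75·5.67×10⁻⁸·0.1187) = 1.489×10¹¹ K⁴.
T = (1.489×10¹¹)^(1/4).

T ≈ 621 K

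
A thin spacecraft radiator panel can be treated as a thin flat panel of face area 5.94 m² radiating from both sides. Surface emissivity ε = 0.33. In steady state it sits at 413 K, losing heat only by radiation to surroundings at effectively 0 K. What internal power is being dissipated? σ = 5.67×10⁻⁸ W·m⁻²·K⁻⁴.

Steady state: P = εσA T⁴.
A = 2·5.94 = 11.88 m²; T⁴ = (413)⁴ = 2.909×10¹⁰ K⁴.
P = 0.33 × 5.67×10⁻⁸ × 11.88 × 2.909×10¹⁰.

P ≈ 6470 W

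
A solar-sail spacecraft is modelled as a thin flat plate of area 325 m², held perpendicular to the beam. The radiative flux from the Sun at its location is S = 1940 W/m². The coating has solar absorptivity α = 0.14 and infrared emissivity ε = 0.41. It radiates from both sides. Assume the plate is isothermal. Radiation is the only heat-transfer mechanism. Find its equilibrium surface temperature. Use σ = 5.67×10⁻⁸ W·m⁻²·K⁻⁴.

T ≈ 276 K

At equilibrium, absorbed power = emitted power.
Absorbing cross-section = A = 325.0 m²; emitting surface = 2A = 650.0 m² (ratio 2).
αS·A_cross = εσ·A_surf·T⁴  ⇒  T⁴ = αS/(ε·2σ).
T⁴ = 0.140·1940/(0.41·2·5.67×10⁻⁸) = 5.842×10⁹ K⁴.
T = (5.842×10⁹)^(1/4).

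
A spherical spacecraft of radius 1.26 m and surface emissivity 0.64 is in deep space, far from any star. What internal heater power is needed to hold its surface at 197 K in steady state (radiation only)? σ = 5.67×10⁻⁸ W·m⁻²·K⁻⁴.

P = εσ·4πr²·T⁴.
4πr² = 19.95 m²; T⁴ = 1.506×10⁹ K⁴.
P = 0.64·5.67×10⁻⁸·19.95·1.506×10⁹.

P ≈ 1090 W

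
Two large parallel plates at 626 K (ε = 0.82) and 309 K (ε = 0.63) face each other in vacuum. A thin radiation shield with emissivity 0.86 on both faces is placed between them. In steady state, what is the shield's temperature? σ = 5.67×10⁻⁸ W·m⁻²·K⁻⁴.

In steady state the net flux on the hot side equals that on the cold side.
σ(T₁⁴−T_s⁴)/D₁ = σ(T_s⁴−T₂⁴)/D₂, with D₁ = 1/ε₁+1/ε_s−1 = 1.382, D₂ = 1/ε_s+1/ε₂−1 = 1.750.
Solve for T_s⁴: T_s⁴ = (D₂·T₁⁴ + D₁·T₂⁴)/(D₁+D₂) = 8.982×10¹⁰ K⁴.

T_s ≈ 547 K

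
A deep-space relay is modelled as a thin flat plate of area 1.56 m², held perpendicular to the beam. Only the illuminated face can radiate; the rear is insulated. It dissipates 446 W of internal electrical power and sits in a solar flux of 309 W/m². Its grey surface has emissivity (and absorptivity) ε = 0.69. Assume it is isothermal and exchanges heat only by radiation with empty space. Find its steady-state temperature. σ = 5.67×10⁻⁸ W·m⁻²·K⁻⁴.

T ≈ 336 K

At steady state, absorbed solar power + internal power = radiated power.
Absorbed: α·S·A_cross = 0.69·309·1.560 = 332.6 W (cross-section A).
Total input = 332.6 + 446 = 778.6 W.
Radiated: εσ·A_surf·T⁴ with A_surf = A = 1.560 m².
T⁴ = 778.6/(0.69·5.67×10⁻⁸·1.560) = 1.276×10¹⁰ K⁴.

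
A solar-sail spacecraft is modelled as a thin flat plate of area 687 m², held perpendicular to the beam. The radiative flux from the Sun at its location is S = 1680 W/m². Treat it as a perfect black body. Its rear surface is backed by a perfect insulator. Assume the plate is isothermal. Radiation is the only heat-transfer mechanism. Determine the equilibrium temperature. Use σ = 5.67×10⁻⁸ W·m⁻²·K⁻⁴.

T ≈ 415 K

At equilibrium, absorbed power = emitted power.
Absorbing cross-section = A = 687.0 m²; emitting surface = A = 687.0 m² (ratio 1).
S·A_cross = εσ·A_surf·T⁴  ⇒  T⁴ = S/(1σ).
T⁴ = 1.00·1680/(1·5.67×10⁻⁸) = 2.963×10¹⁰ K⁴.
T = (2.963×10¹⁰)^(1/4).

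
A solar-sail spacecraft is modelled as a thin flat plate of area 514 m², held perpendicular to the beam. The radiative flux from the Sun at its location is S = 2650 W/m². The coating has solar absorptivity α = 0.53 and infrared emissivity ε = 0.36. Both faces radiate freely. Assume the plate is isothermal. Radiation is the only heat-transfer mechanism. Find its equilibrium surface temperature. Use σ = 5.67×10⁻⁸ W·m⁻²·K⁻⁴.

At equilibrium, absorbed power = emitted power.
Absorbing cross-section = A = 514.0 m²; emitting surface = 2A = 1028 m² (ratio 2).
αS·A_cross = εσ·A_surf·T⁴  ⇒  T⁴ = αS/(ε·2σ).
T⁴ = 0.530·2650/(0.36·2·5.67×10⁻⁸) = 3.440×10¹⁰ K⁴.
T = (3.440×10¹⁰)^(1/4).

T ≈ 431 K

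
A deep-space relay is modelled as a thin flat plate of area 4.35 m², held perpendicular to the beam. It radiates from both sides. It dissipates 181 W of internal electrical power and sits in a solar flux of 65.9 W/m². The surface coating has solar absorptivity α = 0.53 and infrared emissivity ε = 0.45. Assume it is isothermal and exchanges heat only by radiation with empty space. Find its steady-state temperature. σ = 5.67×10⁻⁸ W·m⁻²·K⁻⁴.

At steady state, absorbed solar power + internal power = radiated power.
Absorbed: α·S·A_cross = 0.53·65.9·4.350 = 151.9 W (cross-section A).
Total input = 151.9 + 181 = 332.9 W.
Radiated: εσ·A_surf·T⁴ with A_surf = 2A = 8.700 m².
T⁴ = 332.9/(0.45·5.67×10⁻⁸·8.700) = 1.500×10⁹ K⁴.

T ≈ 197 K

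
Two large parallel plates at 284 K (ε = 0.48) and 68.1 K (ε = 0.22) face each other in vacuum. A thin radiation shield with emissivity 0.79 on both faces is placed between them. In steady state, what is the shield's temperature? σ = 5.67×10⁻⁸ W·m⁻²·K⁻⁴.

In steady state the net flux on the hot side equals that on the cold side.
σ(T₁⁴−T_s⁴)/D₁ = σ(T_s⁴−T₂⁴)/D₂, with D₁ = 1/ε₁+1/ε_s−1 = 2.349, D₂ = 1/ε_s+1/ε₂−1 = 4.811.
Solve for T_s⁴: T_s⁴ = (D₂·T₁⁴ + D₁·T₂⁴)/(D₁+D₂) = 4.378×10⁹ K⁴.

T_s ≈ 257 K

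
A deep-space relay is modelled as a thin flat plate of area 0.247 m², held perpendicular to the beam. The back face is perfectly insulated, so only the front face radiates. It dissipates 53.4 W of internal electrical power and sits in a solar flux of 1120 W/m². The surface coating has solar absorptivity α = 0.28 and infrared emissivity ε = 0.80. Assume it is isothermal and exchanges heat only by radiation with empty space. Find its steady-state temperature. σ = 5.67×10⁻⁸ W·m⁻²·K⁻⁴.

At steady state, absorbed solar power + internal power = radiated power.
Absorbed: α·S·A_cross = 0.28·1120·0.2470 = 77.46 W (cross-section A).
Total input = 77.46 + 53.4 = 130.9 W.
Radiated: εσ·A_surf·T⁴ with A_surf = A = 0.2470 m².
T⁴ = 130.9/(0.80·5.67×10⁻⁸·0.2470) = 1.168×10¹⁰ K⁴.

T ≈ 329 K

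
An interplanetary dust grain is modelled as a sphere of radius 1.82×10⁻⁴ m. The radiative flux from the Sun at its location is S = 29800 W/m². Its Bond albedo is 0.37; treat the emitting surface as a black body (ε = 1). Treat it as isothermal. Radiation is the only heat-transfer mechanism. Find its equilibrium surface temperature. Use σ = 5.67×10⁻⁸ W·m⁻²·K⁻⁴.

At equilibrium, absorbed power = emitted power.
Absorbing cross-section = πr² = 1.041×10⁻⁷ m²; emitting surface = 4πr² = 4.162×10⁻⁷ m² (ratio 4).
(1−a)S·A_cross = εσ·A_surf·T⁴  ⇒  T⁴ = (1−a)S/(4σ).
T⁴ = 0.630·29800/(4·5.67×10⁻⁸) = 8.278×10¹⁰ K⁴.
T = (8.278×10¹⁰)^(1/4).

T ≈ 536 K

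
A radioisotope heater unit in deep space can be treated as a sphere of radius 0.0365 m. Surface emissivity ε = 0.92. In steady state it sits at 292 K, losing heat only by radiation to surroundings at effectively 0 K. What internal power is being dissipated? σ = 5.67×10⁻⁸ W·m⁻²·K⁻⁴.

Steady state: P = εσA T⁴.
A = 4πr² = 0.01674 m²; T⁴ = (292)⁴ = 7.270×10⁹ K⁴.
P = 0.92 × 5.67×10⁻⁸ × 0.01674 × 7.270×10⁹.

P ≈ 6.35 W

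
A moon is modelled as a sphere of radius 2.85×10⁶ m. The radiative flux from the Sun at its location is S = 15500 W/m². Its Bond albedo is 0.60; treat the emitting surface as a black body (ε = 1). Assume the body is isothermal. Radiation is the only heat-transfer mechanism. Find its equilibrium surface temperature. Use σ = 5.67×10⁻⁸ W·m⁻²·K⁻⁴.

At equilibrium, absorbed power = emitted power.
Absorbing cross-section = πr² = 2.552×10¹³ m²; emitting surface = 4πr² = 1.021×10¹⁴ m² (ratio 4).
(1−a)S·A_cross = εσ·A_surf·T⁴  ⇒  T⁴ = (1−a)S/(4σ).
T⁴ = 0.400·15500/(4·5.67×10⁻⁸) = 2.734×10¹⁰ K⁴.
T = (2.734×10¹⁰)^(1/4).

T ≈ 407 K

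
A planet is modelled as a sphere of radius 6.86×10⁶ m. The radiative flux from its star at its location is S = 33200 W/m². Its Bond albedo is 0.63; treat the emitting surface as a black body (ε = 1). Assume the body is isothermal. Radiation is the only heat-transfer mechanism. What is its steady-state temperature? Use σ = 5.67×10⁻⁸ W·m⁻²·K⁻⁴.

T ≈ 482 K

At equilibrium, absorbed power = emitted power.
Absorbing cross-section = πr² = 1.478×10¹⁴ m²; emitting surface = 4πr² = 5.914×10¹⁴ m² (ratio 4).
(1−a)S·A_cross = εσ·A_surf·T⁴  ⇒  T⁴ = (1−a)S/(4σ).
T⁴ = 0.370·33200/(4·5.67×10⁻⁸) = 5.416×10¹⁰ K⁴.
T = (5.416×10¹⁰)^(1/4).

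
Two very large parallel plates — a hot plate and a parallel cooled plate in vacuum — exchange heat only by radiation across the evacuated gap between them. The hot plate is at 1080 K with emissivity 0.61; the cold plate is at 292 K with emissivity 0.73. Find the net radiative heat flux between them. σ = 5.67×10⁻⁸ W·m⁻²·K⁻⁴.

For two infinite grey parallel plates, q = σ(T₁⁴ − T₂⁴)/(1/ε₁ + 1/ε₂ − 1).
T₁⁴ − T₂⁴ = 1.360×10¹² − 7.270×10⁹ = 1.353×10¹² K⁴.
1/ε₁ + 1/ε₂ − 1 = 1.639 + 1.370 − 1 = 2.009.
q = 5.67×10⁻⁸ × 1.353×10¹² / 2.009.

q ≈ 38200 W/m²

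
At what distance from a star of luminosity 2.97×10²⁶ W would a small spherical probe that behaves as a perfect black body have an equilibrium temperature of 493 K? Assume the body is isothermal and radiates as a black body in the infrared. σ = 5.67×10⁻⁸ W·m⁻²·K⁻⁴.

d ≈ 4.20×10¹⁰ m

For an isothermal black-emitting sphere, (1−a)S·πr² = σ·4πr²·T⁴ ⇒ S = 4σT⁴/(1−a).
S = 4·5.67×10⁻⁸·(493)⁴/1.00 = 13400 W/m².
Flux falls as S = L/(4πd²), so d = √(L/(4πS)) = √(2.97×10²⁶/(4π·13400)).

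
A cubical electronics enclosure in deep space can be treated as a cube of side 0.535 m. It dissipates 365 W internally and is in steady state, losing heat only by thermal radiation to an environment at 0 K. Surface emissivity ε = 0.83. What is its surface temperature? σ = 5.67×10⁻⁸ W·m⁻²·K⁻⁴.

T ≈ 259 K

Steady state: internal power = radiated power, P = εσA T⁴.
Radiating area A = 6L² = 1.717 m².
T⁴ = P/(εσA) = 365/(0.83·5.67×10⁻⁸·1.717) = 4.516×10⁹ K⁴.
T = (4.516×10⁹)^(1/4).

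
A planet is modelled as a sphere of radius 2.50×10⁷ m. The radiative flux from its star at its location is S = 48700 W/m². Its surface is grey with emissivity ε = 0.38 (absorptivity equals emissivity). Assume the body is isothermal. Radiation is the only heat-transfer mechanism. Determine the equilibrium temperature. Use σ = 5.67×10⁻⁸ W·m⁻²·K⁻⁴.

T ≈ 681 K

At equilibrium, absorbed power = emitted power.
Absorbing cross-section = πr² = 1.963×10¹⁵ m²; emitting surface = 4πr² = 7.854×10¹⁵ m² (ratio 4).
εS·A_cross = εσ·A_surf·T⁴  ⇒  T⁴ = S/(4σ)   (ε cancels).
T⁴ = 48700/(4·5.67×10⁻⁸) = 2.147×10¹¹ K⁴.
T = (2.147×10¹¹)^(1/4).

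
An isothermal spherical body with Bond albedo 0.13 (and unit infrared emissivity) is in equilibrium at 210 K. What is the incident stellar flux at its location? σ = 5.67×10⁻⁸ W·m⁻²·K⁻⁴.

(1−a)S·πr² = σ·4πr²·T⁴ ⇒ S = 4σT⁴/(1−a).
S = 4·5.67×10⁻⁸·1.945×10⁹/0.870.

S ≈ 507 W/m²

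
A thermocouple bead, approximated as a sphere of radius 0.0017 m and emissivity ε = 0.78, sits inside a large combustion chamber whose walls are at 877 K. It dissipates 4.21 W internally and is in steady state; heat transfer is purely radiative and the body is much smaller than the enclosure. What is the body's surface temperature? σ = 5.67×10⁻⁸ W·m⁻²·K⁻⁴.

T ≈ 1340 K

For a small grey body in a large enclosure, net radiated power = εσA(T⁴ − T_w⁴).
Steady state: P = εσA(T⁴ − T_w⁴) with A = 4πr² = 3.632×10⁻⁵ m².
T⁴ = P/(εσA) + T_w⁴ = 4.21/(0.78·5.67×10⁻⁸·3.632×10⁻⁵) + (877)⁴
    = 2.621×10¹² + 5.916×10¹¹ = 3.213×10¹² K⁴.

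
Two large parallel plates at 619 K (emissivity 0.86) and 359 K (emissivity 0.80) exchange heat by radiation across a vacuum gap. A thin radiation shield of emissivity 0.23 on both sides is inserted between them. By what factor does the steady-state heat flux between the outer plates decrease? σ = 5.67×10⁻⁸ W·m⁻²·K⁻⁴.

Without shield: q₀ = σΔ(T⁴)/(1/ε₁+1/ε₂−1) with denominator 1.413.
With shield the two gaps are in series; the resistances add: (1/ε₁+1/ε_s−1)+(1/ε_s+1/ε₂−1) = 4.511+4.598 = 9.108.
Heat-flux ratio q₀/q = 9.108/1.413.

factor ≈ 6.45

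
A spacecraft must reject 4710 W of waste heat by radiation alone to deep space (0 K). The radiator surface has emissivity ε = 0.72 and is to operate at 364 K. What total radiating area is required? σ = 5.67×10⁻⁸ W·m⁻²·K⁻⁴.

P = εσA T⁴ ⇒ A = P/(εσT⁴).
T⁴ = 1.756×10¹⁰ K⁴.
A = 4710/(0.72 × 5.67×10⁻⁸ × 1.756×10¹⁰).

A ≈ 6.57 m²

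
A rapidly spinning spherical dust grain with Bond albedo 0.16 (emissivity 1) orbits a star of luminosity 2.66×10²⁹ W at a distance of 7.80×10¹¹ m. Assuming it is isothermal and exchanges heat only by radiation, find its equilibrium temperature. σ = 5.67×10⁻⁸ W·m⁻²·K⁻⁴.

T ≈ 599 K

First find the stellar flux at distance d: S = L/(4πd²) = 2.66×10²⁹/(4π·(7.80×10¹¹)²) = 34790 W/m².
For an isothermal sphere, absorbed (1−a)S·πr² = emitted σ·4πr²·T⁴, so T⁴ = (1−a)S/(4σ).
T⁴ = 0.840·34790/(4·5.67×10⁻⁸) = 1.289×10¹¹ K⁴.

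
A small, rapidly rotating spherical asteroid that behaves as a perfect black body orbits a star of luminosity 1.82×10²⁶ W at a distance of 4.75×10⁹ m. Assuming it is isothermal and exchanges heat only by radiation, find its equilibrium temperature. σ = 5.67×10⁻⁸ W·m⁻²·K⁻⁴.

First find the stellar flux at distance d: S = L/(4πd²) = 1.82×10²⁶/(4π·(4.75×10⁹)²) = 6.419×10⁵ W/m².
For an isothermal sphere, absorbed (1−a)S·πr² = emitted σ·4πr²·T⁴, so T⁴ = (1−a)S/(4σ).
T⁴ = 1.00·6.419×10⁵/(4·5.67×10⁻⁸) = 2.830×10¹² K⁴.

T ≈ 1300 K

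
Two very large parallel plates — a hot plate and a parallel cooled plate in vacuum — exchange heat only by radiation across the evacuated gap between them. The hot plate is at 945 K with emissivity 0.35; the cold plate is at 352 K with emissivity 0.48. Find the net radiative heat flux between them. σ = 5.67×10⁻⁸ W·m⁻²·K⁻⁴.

q ≈ 11300 W/m²

For two infinite grey parallel plates, q = σ(T₁⁴ − T₂⁴)/(1/ε₁ + 1/ε₂ − 1).
T₁⁴ − T₂⁴ = 7.975×10¹¹ − 1.535×10¹⁰ = 7.821×10¹¹ K⁴.
1/ε₁ + 1/ε₂ − 1 = 2.857 + 2.083 − 1 = 3.940.
q = 5.67×10⁻⁸ × 7.821×10¹¹ / 3.940.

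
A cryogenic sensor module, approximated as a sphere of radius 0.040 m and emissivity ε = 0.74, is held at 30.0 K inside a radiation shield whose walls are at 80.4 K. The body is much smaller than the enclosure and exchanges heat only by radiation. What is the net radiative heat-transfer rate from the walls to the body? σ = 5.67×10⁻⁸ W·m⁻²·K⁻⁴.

P_net ≈ 0.0346 W

For a small grey body in a large enclosure: P_net = εσA(T_body⁴ − T_wall⁴).
A = 4πr² = 0.02011 m²; T_body⁴ − T_wall⁴ = 8.100×10⁵ − 4.179×10⁷ = -4.098×10⁷ K⁴.
|P_net| = 0.74·5.67×10⁻⁸·0.02011·4.098×10⁷.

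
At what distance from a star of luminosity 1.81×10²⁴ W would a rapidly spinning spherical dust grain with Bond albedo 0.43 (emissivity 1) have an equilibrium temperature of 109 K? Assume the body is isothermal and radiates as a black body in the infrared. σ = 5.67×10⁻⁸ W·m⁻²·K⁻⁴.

For an isothermal black-emitting sphere, (1−a)S·πr² = σ·4πr²·T⁴ ⇒ S = 4σT⁴/(1−a).
S = 4·5.67×10⁻⁸·(109)⁴/0.570 = 56.17 W/m².
Flux falls as S = L/(4πd²), so d = √(L/(4πS)) = √(1.81×10²⁴/(4π·56.17)).

d ≈ 5.06×10¹⁰ m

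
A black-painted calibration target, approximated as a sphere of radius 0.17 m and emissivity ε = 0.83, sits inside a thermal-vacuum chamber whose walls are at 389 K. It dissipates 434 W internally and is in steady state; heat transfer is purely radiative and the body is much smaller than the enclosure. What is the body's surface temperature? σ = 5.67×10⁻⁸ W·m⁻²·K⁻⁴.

For a small grey body in a large enclosure, net radiated power = εσA(T⁴ − T_w⁴).
Steady state: P = εσA(T⁴ − T_w⁴) with A = 4πr² = 0.3632 m².
T⁴ = P/(εσA) + T_w⁴ = 434/(0.83·5.67×10⁻⁸·0.3632) + (389)⁴
    = 2.539×10¹⁰ + 2.290×10¹⁰ = 4.829×10¹⁰ K⁴.

T ≈ 469 K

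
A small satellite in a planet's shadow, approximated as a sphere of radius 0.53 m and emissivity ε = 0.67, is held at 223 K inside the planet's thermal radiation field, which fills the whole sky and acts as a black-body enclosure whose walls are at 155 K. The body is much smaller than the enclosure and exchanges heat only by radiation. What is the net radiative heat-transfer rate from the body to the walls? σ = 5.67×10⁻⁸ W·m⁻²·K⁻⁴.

For a small grey body in a large enclosure: P_net = εσA(T_body⁴ − T_wall⁴).
A = 4πr² = 3.530 m²; T_body⁴ − T_wall⁴ = 2.473×10⁹ − 5.772×10⁸ = 1.896×10⁹ K⁴.
|P_net| = 0.67·5.67×10⁻⁸·3.530·1.896×10⁹.

P_net ≈ 254 W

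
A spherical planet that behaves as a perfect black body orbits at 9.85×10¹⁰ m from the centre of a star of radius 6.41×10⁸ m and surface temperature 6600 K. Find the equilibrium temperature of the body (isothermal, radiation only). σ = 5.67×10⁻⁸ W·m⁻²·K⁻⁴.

The star's surface emits σT_*⁴; at distance d the flux is S = σT_*⁴(R_*/d)².
S = 5.67×10⁻⁸·(6600)⁴·(6.41×10⁸/9.85×10¹⁰)² = 4556 W/m².
For an isothermal sphere T⁴ = (1−a)S/(4σ) = 2.009×10¹⁰ K⁴.

T ≈ 376 K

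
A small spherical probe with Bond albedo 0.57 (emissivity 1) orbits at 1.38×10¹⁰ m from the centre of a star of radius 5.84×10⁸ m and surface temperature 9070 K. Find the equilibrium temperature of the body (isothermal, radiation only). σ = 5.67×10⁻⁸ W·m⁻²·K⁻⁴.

T ≈ 1070 K

The star's surface emits σT_*⁴; at distance d the flux is S = σT_*⁴(R_*/d)².
S = 5.67×10⁻⁸·(9070)⁴·(5.84×10⁸/1.38×10¹⁰)² = 6.872×10⁵ W/m².
For an isothermal sphere T⁴ = (1−a)S/(4σ) = 1.303×10¹² K⁴.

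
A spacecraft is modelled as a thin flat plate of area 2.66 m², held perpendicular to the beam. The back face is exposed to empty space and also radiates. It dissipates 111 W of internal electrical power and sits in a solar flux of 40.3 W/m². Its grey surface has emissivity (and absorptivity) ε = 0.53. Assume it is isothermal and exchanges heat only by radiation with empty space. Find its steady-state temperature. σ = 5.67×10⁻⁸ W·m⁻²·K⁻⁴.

T ≈ 180 K

At steady state, absorbed solar power + internal power = radiated power.
Absorbed: α·S·A_cross = 0.53·40.3·2.660 = 56.81 W (cross-section A).
Total input = 56.81 + 111 = 167.8 W.
Radiated: εσ·A_surf·T⁴ with A_surf = 2A = 5.320 m².
T⁴ = 167.8/(0.53·5.67×10⁻⁸·5.320) = 1.050×10⁹ K⁴.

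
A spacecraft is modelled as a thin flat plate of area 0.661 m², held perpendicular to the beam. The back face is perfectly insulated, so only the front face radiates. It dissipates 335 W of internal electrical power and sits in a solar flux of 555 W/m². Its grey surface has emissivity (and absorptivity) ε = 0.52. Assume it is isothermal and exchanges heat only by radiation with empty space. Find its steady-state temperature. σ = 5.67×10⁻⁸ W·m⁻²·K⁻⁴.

At steady state, absorbed solar power + internal power = radiated power.
Absorbed: α·S·A_cross = 0.52·555·0.6610 = 190.8 W (cross-section A).
Total input = 190.8 + 335 = 525.8 W.
Radiated: εσ·A_surf·T⁴ with A_surf = A = 0.6610 m².
T⁴ = 525.8/(0.52·5.67×10⁻⁸·0.6610) = 2.698×10¹⁰ K⁴.

T ≈ 405 K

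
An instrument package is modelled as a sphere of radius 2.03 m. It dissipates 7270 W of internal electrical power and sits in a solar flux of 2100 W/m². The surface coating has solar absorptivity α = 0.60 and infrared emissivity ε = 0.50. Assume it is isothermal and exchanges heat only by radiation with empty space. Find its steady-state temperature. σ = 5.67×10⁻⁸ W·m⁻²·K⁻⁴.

T ≈ 356 K

At steady state, absorbed solar power + internal power = radiated power.
Absorbed: α·S·A_cross = 0.60·2100·12.95 = 16310 W (cross-section πr²).
Total input = 16310 + 7270 = 23580 W.
Radiated: εσ·A_surf·T⁴ with A_surf = 4πr² = 51.78 m².
T⁴ = 23580/(0.50·5.67×10⁻⁸·51.78) = 1.606×10¹⁰ K⁴.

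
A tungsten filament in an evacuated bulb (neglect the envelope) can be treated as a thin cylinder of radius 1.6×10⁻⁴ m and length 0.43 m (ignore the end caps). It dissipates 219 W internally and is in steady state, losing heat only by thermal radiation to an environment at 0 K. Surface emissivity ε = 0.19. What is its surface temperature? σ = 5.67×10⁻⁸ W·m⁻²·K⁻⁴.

T ≈ 2620 K

Steady state: internal power = radiated power, P = εσA T⁴.
Radiating area A = 2πrL = 4.323×10⁻⁴ m².
T⁴ = P/(εσA) = 219/(0.19·5.67×10⁻⁸·4.323×10⁻⁴) = 4.703×10¹³ K⁴.
T = (4.703×10¹³)^(1/4).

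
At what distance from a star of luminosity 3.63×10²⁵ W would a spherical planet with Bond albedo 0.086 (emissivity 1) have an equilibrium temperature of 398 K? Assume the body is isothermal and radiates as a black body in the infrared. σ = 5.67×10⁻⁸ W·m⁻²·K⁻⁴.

For an isothermal black-emitting sphere, (1−a)S·πr² = σ·4πr²·T⁴ ⇒ S = 4σT⁴/(1−a).
S = 4·5.67×10⁻⁸·(398)⁴/0.914 = 6226 W/m².
Flux falls as S = L/(4πd²), so d = √(L/(4πS)) = √(3.63×10²⁵/(4π·6226)).

d ≈ 2.15×10¹⁰ m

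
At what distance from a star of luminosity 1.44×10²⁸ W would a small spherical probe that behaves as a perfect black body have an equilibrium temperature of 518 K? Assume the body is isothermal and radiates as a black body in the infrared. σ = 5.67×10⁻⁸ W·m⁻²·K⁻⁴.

For an isothermal black-emitting sphere, (1−a)S·πr² = σ·4πr²·T⁴ ⇒ S = 4σT⁴/(1−a).
S = 4·5.67×10⁻⁸·(518)⁴/1.00 = 16330 W/m².
Flux falls as S = L/(4πd²), so d = √(L/(4πS)) = √(1.44×10²⁸/(4π·16330)).

d ≈ 2.65×10¹¹ m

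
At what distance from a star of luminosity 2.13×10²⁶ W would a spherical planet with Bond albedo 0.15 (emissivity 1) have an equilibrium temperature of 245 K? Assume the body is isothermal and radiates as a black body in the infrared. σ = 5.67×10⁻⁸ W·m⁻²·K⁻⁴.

For an isothermal black-emitting sphere, (1−a)S·πr² = σ·4πr²·T⁴ ⇒ S = 4σT⁴/(1−a).
S = 4·5.67×10⁻⁸·(245)⁴/0.850 = 961.4 W/m².
Flux falls as S = L/(4πd²), so d = √(L/(4πS)) = √(2.13×10²⁶/(4π·961.4)).

d ≈ 1.33×10¹¹ m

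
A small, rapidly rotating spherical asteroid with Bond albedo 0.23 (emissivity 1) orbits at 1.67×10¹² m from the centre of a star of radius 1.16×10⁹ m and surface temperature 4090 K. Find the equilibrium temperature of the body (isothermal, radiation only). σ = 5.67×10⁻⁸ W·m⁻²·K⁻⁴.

The star's surface emits σT_*⁴; at distance d the flux is S = σT_*⁴(R_*/d)².
S = 5.67×10⁻⁸·(4090)⁴·(1.16×10⁹/1.67×10¹²)² = 7.655 W/m².
For an isothermal sphere T⁴ = (1−a)S/(4σ) = 2.599×10⁷ K⁴.

T ≈ 71.4 K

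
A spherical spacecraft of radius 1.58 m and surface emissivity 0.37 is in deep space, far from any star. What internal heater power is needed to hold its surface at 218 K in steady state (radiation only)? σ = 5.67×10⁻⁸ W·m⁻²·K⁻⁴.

P = εσ·4πr²·T⁴.
4πr² = 31.37 m²; T⁴ = 2.259×10⁹ K⁴.
P = 0.37·5.67×10⁻⁸·31.37·2.259×10⁹.

P ≈ 1490 W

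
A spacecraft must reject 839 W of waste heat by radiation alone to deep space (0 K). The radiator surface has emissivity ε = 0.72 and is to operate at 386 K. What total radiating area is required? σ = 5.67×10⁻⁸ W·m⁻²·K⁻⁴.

A ≈ 0.926 m²

P = εσA T⁴ ⇒ A = P/(εσT⁴).
T⁴ = 2.220×10¹⁰ K⁴.
A = 839/(0.72 × 5.67×10⁻⁸ × 2.220×10¹⁰).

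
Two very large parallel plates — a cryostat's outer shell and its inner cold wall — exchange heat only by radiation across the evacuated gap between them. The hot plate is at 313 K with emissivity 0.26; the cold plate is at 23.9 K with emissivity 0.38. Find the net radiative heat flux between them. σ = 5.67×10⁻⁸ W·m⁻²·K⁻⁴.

For two infinite grey parallel plates, q = σ(T₁⁴ − T₂⁴)/(1/ε₁ + 1/ε₂ − 1).
T₁⁴ − T₂⁴ = 9.598×10⁹ − 3.263×10⁵ = 9.598×10⁹ K⁴.
1/ε₁ + 1/ε₂ − 1 = 3.846 + 2.632 − 1 = 5.478.
q = 5.67×10⁻⁸ × 9.598×10⁹ / 5.478.

q ≈ 99.3 W/m²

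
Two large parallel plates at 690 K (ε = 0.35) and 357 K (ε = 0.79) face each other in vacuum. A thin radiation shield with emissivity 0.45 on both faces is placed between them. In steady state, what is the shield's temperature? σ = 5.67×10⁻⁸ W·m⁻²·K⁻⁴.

In steady state the net flux on the hot side equals that on the cold side.
σ(T₁⁴−T_s⁴)/D₁ = σ(T_s⁴−T₂⁴)/D₂, with D₁ = 1/ε₁+1/ε_s−1 = 4.079, D₂ = 1/ε_s+1/ε₂−1 = 2.488.
Solve for T_s⁴: T_s⁴ = (D₂·T₁⁴ + D₁·T₂⁴)/(D₁+D₂) = 9.596×10¹⁰ K⁴.

T_s ≈ 557 K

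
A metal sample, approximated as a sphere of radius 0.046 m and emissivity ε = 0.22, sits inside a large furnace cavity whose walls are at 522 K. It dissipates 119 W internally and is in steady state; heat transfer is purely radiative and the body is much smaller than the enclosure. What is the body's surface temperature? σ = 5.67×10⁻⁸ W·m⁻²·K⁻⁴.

T ≈ 811 K

For a small grey body in a large enclosure, net radiated power = εσA(T⁴ − T_w⁴).
Steady state: P = εσA(T⁴ − T_w⁴) with A = 4πr² = 0.02659 m².
T⁴ = P/(εσA) + T_w⁴ = 119/(0.22·5.67×10⁻⁸·0.02659) + (522)⁴
    = 3.588×10¹¹ + 7.425×10¹⁰ = 4.330×10¹¹ K⁴.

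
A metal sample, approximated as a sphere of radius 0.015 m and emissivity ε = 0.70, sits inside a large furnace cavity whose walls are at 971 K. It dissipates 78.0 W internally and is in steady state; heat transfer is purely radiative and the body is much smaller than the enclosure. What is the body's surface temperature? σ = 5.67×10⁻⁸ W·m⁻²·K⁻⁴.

T ≈ 1120 K

For a small grey body in a large enclosure, net radiated power = εσA(T⁴ − T_w⁴).
Steady state: P = εσA(T⁴ − T_w⁴) with A = 4πr² = 0.002827 m².
T⁴ = P/(εσA) + T_w⁴ = 78.0/(0.70·5.67×10⁻⁸·0.002827) + (971)⁴
    = 6.951×10¹¹ + 8.889×10¹¹ = 1.584×10¹² K⁴.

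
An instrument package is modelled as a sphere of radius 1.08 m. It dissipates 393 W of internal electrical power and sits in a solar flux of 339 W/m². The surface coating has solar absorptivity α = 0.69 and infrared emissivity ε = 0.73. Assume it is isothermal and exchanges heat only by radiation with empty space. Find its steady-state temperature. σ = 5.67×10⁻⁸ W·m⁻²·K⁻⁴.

At steady state, absorbed solar power + internal power = radiated power.
Absorbed: α·S·A_cross = 0.69·339·3.664 = 857.1 W (cross-section πr²).
Total input = 857.1 + 393 = 1250 W.
Radiated: εσ·A_surf·T⁴ with A_surf = 4πr² = 14.66 m².
T⁴ = 1250/(0.73·5.67×10⁻⁸·14.66) = 2.061×10⁹ K⁴.

T ≈ 213 K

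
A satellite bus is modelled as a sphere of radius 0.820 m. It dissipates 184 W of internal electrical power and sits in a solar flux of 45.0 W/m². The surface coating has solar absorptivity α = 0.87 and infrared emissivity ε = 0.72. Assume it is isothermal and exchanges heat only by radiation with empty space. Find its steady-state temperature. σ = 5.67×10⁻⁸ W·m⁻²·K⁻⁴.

At steady state, absorbed solar power + internal power = radiated power.
Absorbed: α·S·A_cross = 0.87·45.0·2.112 = 82.70 W (cross-section πr²).
Total input = 82.70 + 184 = 266.7 W.
Radiated: εσ·A_surf·T⁴ with A_surf = 4πr² = 8.450 m².
T⁴ = 266.7/(0.72·5.67×10⁻⁸·8.450) = 7.732×10⁸ K⁴.

T ≈ 167 K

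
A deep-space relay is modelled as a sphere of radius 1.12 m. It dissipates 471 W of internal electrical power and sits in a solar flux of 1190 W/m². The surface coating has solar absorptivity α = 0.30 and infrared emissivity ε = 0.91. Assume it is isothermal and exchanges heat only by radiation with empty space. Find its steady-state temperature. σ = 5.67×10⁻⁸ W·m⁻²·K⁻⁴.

At steady state, absorbed solar power + internal power = radiated power.
Absorbed: α·S·A_cross = 0.30·1190·3.941 = 1407 W (cross-section πr²).
Total input = 1407 + 471 = 1878 W.
Radiated: εσ·A_surf·T⁴ with A_surf = 4πr² = 15.76 m².
T⁴ = 1878/(0.91·5.67×10⁻⁸·15.76) = 2.309×10⁹ K⁴.

T ≈ 219 K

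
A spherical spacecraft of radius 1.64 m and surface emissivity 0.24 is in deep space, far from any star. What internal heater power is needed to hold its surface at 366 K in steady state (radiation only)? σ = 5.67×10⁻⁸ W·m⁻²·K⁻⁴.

P = εσ·4πr²·T⁴.
4πr² = 33.80 m²; T⁴ = 1.794×10¹⁰ K⁴.
P = 0.24·5.67×10⁻⁸·33.80·1.794×10¹⁰.

P ≈ 8250 W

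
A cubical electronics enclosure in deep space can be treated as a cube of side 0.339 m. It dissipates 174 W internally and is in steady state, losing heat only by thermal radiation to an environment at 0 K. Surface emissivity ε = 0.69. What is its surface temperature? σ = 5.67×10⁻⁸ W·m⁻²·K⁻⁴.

Steady state: internal power = radiated power, P = εσA T⁴.
Radiating area A = 6L² = 0.6895 m².
T⁴ = P/(εσA) = 174/(0.69·5.67×10⁻⁸·0.6895) = 6.450×10⁹ K⁴.
T = (6.450×10⁹)^(1/4).

T ≈ 283 K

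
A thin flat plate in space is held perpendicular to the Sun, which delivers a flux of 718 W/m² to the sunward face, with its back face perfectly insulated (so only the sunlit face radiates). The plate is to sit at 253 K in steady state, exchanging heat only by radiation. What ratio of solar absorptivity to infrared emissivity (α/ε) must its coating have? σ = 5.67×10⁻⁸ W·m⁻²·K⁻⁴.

Balance: αS·A = εσ·1A·T⁴ ⇒ α/ε = σT⁴/S.
α/ε = 5.67×10⁻⁸·(253)⁴/718 = 5.67×10⁻⁸·4.097×10⁹/718.

α/ε ≈ 0.324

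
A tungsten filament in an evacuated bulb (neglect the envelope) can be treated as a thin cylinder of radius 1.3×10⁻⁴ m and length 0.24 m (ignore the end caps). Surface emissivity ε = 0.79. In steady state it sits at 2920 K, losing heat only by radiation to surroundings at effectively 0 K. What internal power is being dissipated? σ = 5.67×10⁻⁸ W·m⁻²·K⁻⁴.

Steady state: P = εσA T⁴.
A = 2πrL = 1.960×10⁻⁴ m²; T⁴ = (2920)⁴ = 7.270×10¹³ K⁴.
P = 0.79 × 5.67×10⁻⁸ × 1.960×10⁻⁴ × 7.270×10¹³.

P ≈ 638 W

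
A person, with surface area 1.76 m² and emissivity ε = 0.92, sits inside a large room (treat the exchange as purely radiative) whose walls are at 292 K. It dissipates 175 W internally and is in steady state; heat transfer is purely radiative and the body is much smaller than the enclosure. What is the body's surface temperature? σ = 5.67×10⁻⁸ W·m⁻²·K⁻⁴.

T ≈ 310 K

For a small grey body in a large enclosure, net radiated power = εσA(T⁴ − T_w⁴).
Steady state: P = εσA(T⁴ − T_w⁴) with A = 1.76 m².
T⁴ = P/(εσA) + T_w⁴ = 175/(0.92·5.67×10⁻⁸·1.760) + (292)⁴
    = 1.906×10⁹ + 7.270×10⁹ = 9.176×10⁹ K⁴.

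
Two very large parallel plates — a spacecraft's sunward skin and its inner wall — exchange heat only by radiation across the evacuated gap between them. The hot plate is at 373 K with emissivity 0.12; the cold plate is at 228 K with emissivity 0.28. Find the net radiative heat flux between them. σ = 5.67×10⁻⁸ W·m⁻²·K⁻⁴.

For two infinite grey parallel plates, q = σ(T₁⁴ − T₂⁴)/(1/ε₁ + 1/ε₂ − 1).
T₁⁴ − T₂⁴ = 1.936×10¹⁰ − 2.702×10⁹ = 1.665×10¹⁰ K⁴.
1/ε₁ + 1/ε₂ − 1 = 8.333 + 3.571 − 1 = 10.90.
q = 5.67×10⁻⁸ × 1.665×10¹⁰ / 10.90.

q ≈ 86.6 W/m²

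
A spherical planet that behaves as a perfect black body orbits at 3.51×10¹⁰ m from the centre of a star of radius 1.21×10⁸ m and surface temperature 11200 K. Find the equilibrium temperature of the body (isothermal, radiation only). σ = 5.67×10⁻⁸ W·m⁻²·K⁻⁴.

T ≈ 465 K

The star's surface emits σT_*⁴; at distance d the flux is S = σT_*⁴(R_*/d)².
S = 5.67×10⁻⁸·(11200)⁴·(1.21×10⁸/3.51×10¹⁰)² = 10600 W/m².
For an isothermal sphere T⁴ = (1−a)S/(4σ) = 4.675×10¹⁰ K⁴.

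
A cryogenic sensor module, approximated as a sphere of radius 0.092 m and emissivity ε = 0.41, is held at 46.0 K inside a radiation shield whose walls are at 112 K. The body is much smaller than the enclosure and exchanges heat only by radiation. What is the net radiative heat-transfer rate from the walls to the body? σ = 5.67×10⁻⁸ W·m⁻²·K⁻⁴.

P_net ≈ 0.378 W

For a small grey body in a large enclosure: P_net = εσA(T_body⁴ − T_wall⁴).
A = 4πr² = 0.1064 m²; T_body⁴ − T_wall⁴ = 4.477×10⁶ − 1.574×10⁸ = -1.529×10⁸ K⁴.
|P_net| = 0.41·5.67×10⁻⁸·0.1064·1.529×10⁸.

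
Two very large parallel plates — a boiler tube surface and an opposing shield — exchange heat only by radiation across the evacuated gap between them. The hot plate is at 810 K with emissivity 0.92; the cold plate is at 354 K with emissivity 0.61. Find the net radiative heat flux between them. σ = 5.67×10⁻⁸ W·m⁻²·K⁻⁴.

For two infinite grey parallel plates, q = σ(T₁⁴ − T₂⁴)/(1/ε₁ + 1/ε₂ − 1).
T₁⁴ − T₂⁴ = 4.305×10¹¹ − 1.570×10¹⁰ = 4.148×10¹¹ K⁴.
1/ε₁ + 1/ε₂ − 1 = 1.087 + 1.639 − 1 = 1.726.
q = 5.67×10⁻⁸ × 4.148×10¹¹ / 1.726.

q ≈ 13600 W/m²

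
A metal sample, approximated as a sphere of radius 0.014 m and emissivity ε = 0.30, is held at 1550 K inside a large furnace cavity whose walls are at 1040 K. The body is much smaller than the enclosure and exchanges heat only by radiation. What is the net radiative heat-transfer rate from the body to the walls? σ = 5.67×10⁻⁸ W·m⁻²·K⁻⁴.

P_net ≈ 193 W

For a small grey body in a large enclosure: P_net = εσA(T_body⁴ − T_wall⁴).
A = 4πr² = 0.002463 m²; T_body⁴ − T_wall⁴ = 5.772×10¹² − 1.170×10¹² = 4.602×10¹² K⁴.
|P_net| = 0.30·5.67×10⁻⁸·0.002463·4.602×10¹².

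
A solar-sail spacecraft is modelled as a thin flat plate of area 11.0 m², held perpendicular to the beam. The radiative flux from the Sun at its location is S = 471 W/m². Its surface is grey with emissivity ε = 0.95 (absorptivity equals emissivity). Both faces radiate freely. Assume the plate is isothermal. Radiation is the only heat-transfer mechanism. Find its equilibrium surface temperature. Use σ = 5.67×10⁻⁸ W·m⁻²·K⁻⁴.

T ≈ 254 K

At equilibrium, absorbed power = emitted power.
Absorbing cross-section = A = 11.00 m²; emitting surface = 2A = 22.00 m² (ratio 2).
εS·A_cross = εσ·A_surf·T⁴  ⇒  T⁴ = S/(2σ)   (ε cancels).
T⁴ = 471/(2·5.67×10⁻⁸) = 4.153×10⁹ K⁴.
T = (4.153×10⁹)^(1/4).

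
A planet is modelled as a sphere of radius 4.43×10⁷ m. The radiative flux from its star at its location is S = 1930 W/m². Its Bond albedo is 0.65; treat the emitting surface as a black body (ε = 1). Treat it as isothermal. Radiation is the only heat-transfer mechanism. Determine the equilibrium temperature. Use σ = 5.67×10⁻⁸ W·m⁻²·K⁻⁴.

At equilibrium, absorbed power = emitted power.
Absorbing cross-section = πr² = 6.165×10¹⁵ m²; emitting surface = 4πr² = 2.466×10¹⁶ m² (ratio 4).
(1−a)S·A_cross = εσ·A_surf·T⁴  ⇒  T⁴ = (1−a)S/(4σ).
T⁴ = 0.350·1930/(4·5.67×10⁻⁸) = 2.978×10⁹ K⁴.
T = (2.978×10⁹)^(1/4).

T ≈ 234 K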